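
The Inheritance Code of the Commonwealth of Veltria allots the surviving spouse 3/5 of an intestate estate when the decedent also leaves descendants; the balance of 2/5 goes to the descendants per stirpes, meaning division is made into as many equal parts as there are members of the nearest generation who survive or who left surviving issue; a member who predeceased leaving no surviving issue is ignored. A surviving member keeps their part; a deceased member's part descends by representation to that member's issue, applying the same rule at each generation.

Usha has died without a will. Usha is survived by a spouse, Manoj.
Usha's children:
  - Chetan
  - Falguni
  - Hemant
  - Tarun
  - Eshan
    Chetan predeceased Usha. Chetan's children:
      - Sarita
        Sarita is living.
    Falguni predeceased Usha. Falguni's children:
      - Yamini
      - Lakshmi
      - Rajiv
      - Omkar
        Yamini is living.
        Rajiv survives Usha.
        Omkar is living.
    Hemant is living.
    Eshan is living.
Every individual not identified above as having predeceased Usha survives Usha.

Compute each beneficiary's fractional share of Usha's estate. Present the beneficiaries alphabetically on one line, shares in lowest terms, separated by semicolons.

Eshan 2/25; Hemant 2/25; Lakshmi 1/50; Manoj 3/5; Omkar 1/50; Rajiv 1/50; Sarita 2/25; Tarun 2/25; Yamini 1/50

Manoj, as surviving spouse, takes 3/5.
The remaining 2/5 passes to Usha's descendants per stirpes.
The 2/5 is divided into 5 equal shares of 2/25 among Chetan, Falguni, Hemant, Tarun, Eshan.
Chetan predeceased; the 2/25 allotted to Chetan's branch passes to Chetan's issue by representation.
Sarita is the sole taker at this level and receives the full 2/25.
Falguni predeceased; the 2/25 allotted to Falguni's branch passes to Falguni's issue by representation.
The 2/25 is divided into 4 equal shares of 1/50 among Yamini, Lakshmi, Rajiv, Omkar.
Yamini is living and takes 1/50.
Lakshmi is living and takes 1/50.
Rajiv is living and takes 1/50.
Omkar is living and takes 1/50.
Hemant is living and takes 2/25.
Tarun is living and takes 2/25.
Eshan is living and takes 2/25.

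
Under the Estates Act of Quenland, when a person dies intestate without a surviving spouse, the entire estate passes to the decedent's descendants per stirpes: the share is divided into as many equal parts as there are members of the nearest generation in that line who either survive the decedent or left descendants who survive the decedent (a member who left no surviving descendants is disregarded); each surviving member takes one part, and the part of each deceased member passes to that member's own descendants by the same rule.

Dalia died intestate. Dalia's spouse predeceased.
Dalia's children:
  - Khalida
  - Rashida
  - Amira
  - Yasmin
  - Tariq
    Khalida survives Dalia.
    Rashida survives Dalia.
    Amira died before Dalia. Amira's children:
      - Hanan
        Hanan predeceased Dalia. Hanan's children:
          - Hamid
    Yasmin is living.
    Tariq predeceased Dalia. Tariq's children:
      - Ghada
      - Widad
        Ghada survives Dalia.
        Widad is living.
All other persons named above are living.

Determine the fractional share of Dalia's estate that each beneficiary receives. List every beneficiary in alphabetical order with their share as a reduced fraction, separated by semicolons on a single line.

There is no surviving spouse, so the entire estate passes to Dalia's descendants per stirpes.
The estate is divided into 5 equal shares of 1/5 among Khalida, Rashida, Amira, Yasmin, Tariq.
Khalida is living and takes 1/5.
Rashida is living and takes 1/5.
Amira predeceased; the 1/5 allotted to Amira's branch passes to Amira's issue by representation.
Hanan's line is the sole branch at this level, so the full 1/5 passes to Hanan's issue by representation.
Hamid is the sole taker at this level and receives the full 1/5.
Yasmin is living and takes 1/5.
Tariq predeceased; the 1/5 allotted to Tariq's branch passes to Tariq's issue by representation.
The 1/5 is divided into 2 equal shares of 1/10 among Ghada, Widad.
Ghada is living and takes 1/10.
Widad is living and takes 1/10.

Ghada 1/10; Hamid 1/5; Khalida 1/5; Rashida 1/5; Widad 1/10; Yasmin 1/5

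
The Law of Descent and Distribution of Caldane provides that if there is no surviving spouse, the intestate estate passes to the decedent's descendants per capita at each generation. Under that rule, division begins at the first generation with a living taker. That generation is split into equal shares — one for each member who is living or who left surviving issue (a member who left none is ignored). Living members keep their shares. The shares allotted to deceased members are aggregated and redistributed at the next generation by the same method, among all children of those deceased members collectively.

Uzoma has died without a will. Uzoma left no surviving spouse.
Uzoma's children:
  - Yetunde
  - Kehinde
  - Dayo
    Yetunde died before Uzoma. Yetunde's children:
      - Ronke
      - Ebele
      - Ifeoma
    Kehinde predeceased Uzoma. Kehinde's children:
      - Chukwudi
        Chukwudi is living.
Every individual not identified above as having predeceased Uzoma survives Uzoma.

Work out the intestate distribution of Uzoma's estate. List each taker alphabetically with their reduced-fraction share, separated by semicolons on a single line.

Chukwudi 1/6; Dayo 1/3; Ebele 1/6; Ifeoma 1/6; Ronke 1/6

There is no surviving spouse, so the entire estate passes to Uzoma's descendants per capita at each generation.
At generation 1 (Yetunde, Kehinde, Dayo) there are 3 shares of (1)/3 = 1/3 each.
Living: Dayo — each takes 1/3.
Deceased: Yetunde and Kehinde. Their combined 2/3 is pooled and carried to generation 2.
At generation 2 (Ronke, Ebele, Ifeoma, Chukwudi) there are 4 shares of (2/3)/4 = 1/6 each.
Living: Ronke, Ebele, Ifeoma, and Chukwudi — each takes 1/6.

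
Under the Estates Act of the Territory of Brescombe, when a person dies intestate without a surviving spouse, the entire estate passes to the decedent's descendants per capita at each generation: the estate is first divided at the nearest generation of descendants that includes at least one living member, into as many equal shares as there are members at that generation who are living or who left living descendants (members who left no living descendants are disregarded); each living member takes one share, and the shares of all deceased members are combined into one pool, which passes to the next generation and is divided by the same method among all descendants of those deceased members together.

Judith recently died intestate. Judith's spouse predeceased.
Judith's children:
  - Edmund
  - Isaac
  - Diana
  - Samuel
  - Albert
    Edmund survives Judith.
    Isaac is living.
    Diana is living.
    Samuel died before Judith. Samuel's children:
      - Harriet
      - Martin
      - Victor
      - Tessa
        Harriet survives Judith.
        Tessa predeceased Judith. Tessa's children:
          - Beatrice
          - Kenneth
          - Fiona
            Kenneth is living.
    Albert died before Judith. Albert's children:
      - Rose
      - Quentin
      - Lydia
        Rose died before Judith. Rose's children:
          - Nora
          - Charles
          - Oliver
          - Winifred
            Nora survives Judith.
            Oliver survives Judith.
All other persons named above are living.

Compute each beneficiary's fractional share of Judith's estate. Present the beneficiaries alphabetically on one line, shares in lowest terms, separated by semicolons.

There is no surviving spouse, so the entire estate passes to Judith's descendants per capita at each generation.
At generation 1 (Edmund, Isaac, Diana, Samuel, Albert) there are 5 shares of (1)/5 = 1/5 each.
Living: Edmund, Isaac, and Diana — each takes 1/5.
Deceased: Samuel and Albert. Their combined 2/5 is pooled and carried to generation 2.
At generation 2 (Harriet, Martin, Victor, Tessa, Rose, Quentin, Lydia) there are 7 shares of (2/5)/7 = 2/35 each.
Living: Harriet, Martin, Victor, Quentin, and Lydia — each takes 2/35.
Deceased: Tessa and Rose. Their combined 4/35 is pooled and carried to generation 3.
At generation 3 (Beatrice, Kenneth, Fiona, Nora, Charles, Oliver, Winifred) there are 7 shares of (4/35)/7 = 4/245 each.
Living: Beatrice, Kenneth, Fiona, Nora, Charles, Oliver, and Winifred — each takes 4/245.

Beatrice 4/245; Charles 4/245; Diana 1/5; Edmund 1/5; Fiona 4/245; Harriet 2/35; Isaac 1/5; Kenneth 4/245; Lydia 2/35; Martin 2/35; Nora 4/245; Oliver 4/245; Quentin 2/35; Victor 2/35; Winifred 4/245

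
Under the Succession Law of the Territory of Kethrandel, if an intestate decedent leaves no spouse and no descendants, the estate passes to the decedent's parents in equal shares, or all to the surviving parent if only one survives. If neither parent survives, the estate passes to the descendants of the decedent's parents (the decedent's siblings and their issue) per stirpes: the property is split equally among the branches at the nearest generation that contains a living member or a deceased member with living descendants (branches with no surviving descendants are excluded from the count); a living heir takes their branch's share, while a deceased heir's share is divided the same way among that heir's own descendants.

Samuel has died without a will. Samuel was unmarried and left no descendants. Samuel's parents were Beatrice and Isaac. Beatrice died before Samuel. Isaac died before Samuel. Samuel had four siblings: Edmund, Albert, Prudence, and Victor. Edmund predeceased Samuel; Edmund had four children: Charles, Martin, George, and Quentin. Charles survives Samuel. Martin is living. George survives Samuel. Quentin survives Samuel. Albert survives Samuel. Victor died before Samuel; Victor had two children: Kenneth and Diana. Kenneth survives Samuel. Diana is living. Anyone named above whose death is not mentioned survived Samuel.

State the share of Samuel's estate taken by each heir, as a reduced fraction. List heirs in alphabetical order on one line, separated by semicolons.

Neither parent survives and there are no descendants, so the estate passes to Samuel's siblings and their issue per stirpes.
The estate is divided into 4 equal shares of 1/4 among Edmund, Albert, Prudence, Victor.
Edmund predeceased; the 1/4 allotted to Edmund's branch passes to Edmund's issue by representation.
The 1/4 is divided into 4 equal shares of 1/16 among Charles, Martin, George, Quentin.
Charles is living and takes 1/16.
Martin is living and takes 1/16.
George is living and takes 1/16.
Quentin is living and takes 1/16.
Albert is living and takes 1/4.
Prudence is living and takes 1/4.
Victor predeceased; the 1/4 allotted to Victor's branch passes to Victor's issue by representation.
The 1/4 is divided into 2 equal shares of 1/8 among Kenneth, Diana.
Kenneth is living and takes 1/8.
Diana is living and takes 1/8.

Albert 1/4; Charles 1/16; Diana 1/8; George 1/16; Kenneth 1/8; Martin 1/16; Prudence 1/4; Quentin 1/16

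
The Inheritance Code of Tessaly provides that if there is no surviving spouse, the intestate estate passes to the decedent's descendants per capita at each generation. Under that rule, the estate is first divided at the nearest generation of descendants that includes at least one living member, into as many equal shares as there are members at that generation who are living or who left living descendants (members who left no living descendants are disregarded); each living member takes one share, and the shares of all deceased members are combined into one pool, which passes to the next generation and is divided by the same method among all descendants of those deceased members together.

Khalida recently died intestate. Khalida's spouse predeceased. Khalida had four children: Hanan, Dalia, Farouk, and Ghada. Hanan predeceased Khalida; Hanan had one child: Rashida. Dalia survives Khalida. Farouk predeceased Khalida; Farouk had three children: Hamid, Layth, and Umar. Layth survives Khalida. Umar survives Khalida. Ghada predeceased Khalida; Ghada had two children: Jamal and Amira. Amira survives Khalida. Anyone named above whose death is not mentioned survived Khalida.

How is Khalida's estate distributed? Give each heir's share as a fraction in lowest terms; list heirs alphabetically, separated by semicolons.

There is no surviving spouse, so the entire estate passes to Khalida's descendants per capita at each generation.
At generation 1 (Hanan, Dalia, Farouk, Ghada) there are 4 shares of (1)/4 = 1/4 each.
Living: Dalia — each takes 1/4.
Deceased: Hanan, Farouk, and Ghada. Their combined 3/4 is pooled and carried to generation 2.
At generation 2 (Rashida, Hamid, Layth, Umar, Jamal, Amira) there are 6 shares of (3/4)/6 = 1/8 each.
Living: Rashida, Hamid, Layth, Umar, Jamal, and Amira — each takes 1/8.

Amira 1/8; Dalia 1/4; Hamid 1/8; Jamal 1/8; Layth 1/8; Rashida 1/8; Umar 1/8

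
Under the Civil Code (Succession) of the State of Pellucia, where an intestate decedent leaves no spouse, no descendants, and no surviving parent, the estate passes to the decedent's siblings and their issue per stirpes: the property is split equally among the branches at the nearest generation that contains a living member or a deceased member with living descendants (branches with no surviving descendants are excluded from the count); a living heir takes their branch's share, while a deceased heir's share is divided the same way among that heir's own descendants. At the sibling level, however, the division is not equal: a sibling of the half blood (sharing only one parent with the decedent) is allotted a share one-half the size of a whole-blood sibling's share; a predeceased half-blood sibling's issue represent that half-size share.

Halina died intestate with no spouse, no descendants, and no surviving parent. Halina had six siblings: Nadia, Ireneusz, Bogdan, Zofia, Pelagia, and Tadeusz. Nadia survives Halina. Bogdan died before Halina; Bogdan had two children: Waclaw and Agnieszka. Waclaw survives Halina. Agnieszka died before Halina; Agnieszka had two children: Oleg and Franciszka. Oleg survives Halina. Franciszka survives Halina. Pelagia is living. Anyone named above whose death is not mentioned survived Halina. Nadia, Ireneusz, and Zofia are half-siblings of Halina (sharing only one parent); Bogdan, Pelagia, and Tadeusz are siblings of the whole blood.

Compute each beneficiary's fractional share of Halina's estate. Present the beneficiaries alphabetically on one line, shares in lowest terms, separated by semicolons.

Franciszka 1/18; Ireneusz 1/9; Nadia 1/9; Oleg 1/18; Pelagia 2/9; Tadeusz 2/9; Waclaw 1/9; Zofia 1/9

No spouse, descendants, or parent survives, so the estate passes to Halina's siblings per stirpes.
Half-blood siblings count for one-half the weight of whole-blood siblings at the initial division.
Dividing 1 in proportion to weights (total weight 9/2): Nadia (weight 1/2) → 1/9; Ireneusz (weight 1/2) → 1/9; Bogdan (weight 1) → 2/9; Zofia (weight 1/2) → 1/9; Pelagia (weight 1) → 2/9; Tadeusz (weight 1) → 2/9.
Nadia is living and takes 1/9.
Ireneusz is living and takes 1/9.
Bogdan predeceased; the 2/9 allotted to Bogdan's branch passes to Bogdan's issue by representation.
The 2/9 is divided into 2 equal shares of 1/9 among Waclaw, Agnieszka.
Waclaw is living and takes 1/9.
Agnieszka predeceased; the 1/9 allotted to Agnieszka's branch passes to Agnieszka's issue by representation.
The 1/9 is divided into 2 equal shares of 1/18 among Oleg, Franciszka.
Oleg is living and takes 1/18.
Franciszka is living and takes 1/18.
Zofia is living and takes 1/9.
Pelagia is living and takes 2/9.
Tadeusz is living and takes 2/9.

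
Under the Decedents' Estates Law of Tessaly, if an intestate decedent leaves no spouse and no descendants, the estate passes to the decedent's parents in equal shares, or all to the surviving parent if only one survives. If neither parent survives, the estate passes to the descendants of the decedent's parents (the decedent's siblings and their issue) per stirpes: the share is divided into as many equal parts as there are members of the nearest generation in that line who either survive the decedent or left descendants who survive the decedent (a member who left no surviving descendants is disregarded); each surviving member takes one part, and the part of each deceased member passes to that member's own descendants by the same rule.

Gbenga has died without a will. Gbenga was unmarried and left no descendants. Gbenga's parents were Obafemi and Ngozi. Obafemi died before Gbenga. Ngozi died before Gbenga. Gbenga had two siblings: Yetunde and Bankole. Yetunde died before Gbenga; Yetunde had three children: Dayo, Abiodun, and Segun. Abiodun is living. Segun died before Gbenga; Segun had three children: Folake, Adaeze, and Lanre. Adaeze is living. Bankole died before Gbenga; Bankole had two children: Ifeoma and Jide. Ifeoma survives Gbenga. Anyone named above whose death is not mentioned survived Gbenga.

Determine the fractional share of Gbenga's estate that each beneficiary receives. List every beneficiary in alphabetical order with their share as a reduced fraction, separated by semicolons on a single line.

Abiodun 1/6; Adaeze 1/18; Dayo 1/6; Folake 1/18; Ifeoma 1/4; Jide 1/4; Lanre 1/18

Neither parent survives and there are no descendants, so the estate passes to Gbenga's siblings and their issue per stirpes.
The estate is divided into 2 equal shares of 1/2 among Yetunde, Bankole.
Yetunde predeceased; the 1/2 allotted to Yetunde's branch passes to Yetunde's issue by representation.
The 1/2 is divided into 3 equal shares of 1/6 among Dayo, Abiodun, Segun.
Dayo is living and takes 1/6.
Abiodun is living and takes 1/6.
Segun predeceased; the 1/6 allotted to Segun's branch passes to Segun's issue by representation.
The 1/6 is divided into 3 equal shares of 1/18 among Folake, Adaeze, Lanre.
Folake is living and takes 1/18.
Adaeze is living and takes 1/18.
Lanre is living and takes 1/18.
Bankole predeceased; the 1/2 allotted to Bankole's branch passes to Bankole's issue by representation.
The 1/2 is divided into 2 equal shares of 1/4 among Ifeoma, Jide.
Ifeoma is living and takes 1/4.
Jide is living and takes 1/4.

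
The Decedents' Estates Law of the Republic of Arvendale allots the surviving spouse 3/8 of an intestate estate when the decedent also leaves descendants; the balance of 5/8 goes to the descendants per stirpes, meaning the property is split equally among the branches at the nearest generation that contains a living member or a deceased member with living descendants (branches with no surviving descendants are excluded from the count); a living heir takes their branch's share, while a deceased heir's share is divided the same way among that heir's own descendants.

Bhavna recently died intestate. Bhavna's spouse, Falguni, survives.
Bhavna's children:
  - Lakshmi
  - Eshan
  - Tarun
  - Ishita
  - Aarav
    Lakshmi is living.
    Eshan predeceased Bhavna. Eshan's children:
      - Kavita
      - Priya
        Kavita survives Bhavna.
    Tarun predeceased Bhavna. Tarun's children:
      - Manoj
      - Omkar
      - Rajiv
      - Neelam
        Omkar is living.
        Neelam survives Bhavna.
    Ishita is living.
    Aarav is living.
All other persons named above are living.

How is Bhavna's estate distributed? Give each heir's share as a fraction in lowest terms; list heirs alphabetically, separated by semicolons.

Aarav 1/8; Falguni 3/8; Ishita 1/8; Kavita 1/16; Lakshmi 1/8; Manoj 1/32; Neelam 1/32; Omkar 1/32; Priya 1/16; Rajiv 1/32

Falguni, as surviving spouse, takes 3/8.
The remaining 5/8 passes to Bhavna's descendants per stirpes.
The 5/8 is divided into 5 equal shares of 1/8 among Lakshmi, Eshan, Tarun, Ishita, Aarav.
Lakshmi is living and takes 1/8.
Eshan predeceased; the 1/8 allotted to Eshan's branch passes to Eshan's issue by representation.
The 1/8 is divided into 2 equal shares of 1/16 among Kavita, Priya.
Kavita is living and takes 1/16.
Priya is living and takes 1/16.
Tarun predeceased; the 1/8 allotted to Tarun's branch passes to Tarun's issue by representation.
The 1/8 is divided into 4 equal shares of 1/32 among Manoj, Omkar, Rajiv, Neelam.
Manoj is living and takes 1/32.
Omkar is living and takes 1/32.
Rajiv is living and takes 1/32.
Neelam is living and takes 1/32.
Ishita is living and takes 1/8.
Aarav is living and takes 1/8.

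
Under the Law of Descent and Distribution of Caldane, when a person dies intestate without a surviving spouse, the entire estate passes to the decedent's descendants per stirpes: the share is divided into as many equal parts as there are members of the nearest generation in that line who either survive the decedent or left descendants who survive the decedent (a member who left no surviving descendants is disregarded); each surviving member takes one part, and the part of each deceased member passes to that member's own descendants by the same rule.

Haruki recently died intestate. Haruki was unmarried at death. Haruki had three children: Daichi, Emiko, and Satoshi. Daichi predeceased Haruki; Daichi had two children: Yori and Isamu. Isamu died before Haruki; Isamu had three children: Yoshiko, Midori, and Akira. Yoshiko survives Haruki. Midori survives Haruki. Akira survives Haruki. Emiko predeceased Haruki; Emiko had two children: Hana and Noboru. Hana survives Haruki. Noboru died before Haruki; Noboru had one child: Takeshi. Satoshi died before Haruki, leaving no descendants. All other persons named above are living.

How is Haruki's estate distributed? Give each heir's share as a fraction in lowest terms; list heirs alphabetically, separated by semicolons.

Akira 1/12; Hana 1/4; Midori 1/12; Takeshi 1/4; Yori 1/4; Yoshiko 1/12

There is no surviving spouse, so the entire estate passes to Haruki's descendants per stirpes.
Satoshi left no surviving issue, so that branch lapses and is disregarded.
The estate is divided into 2 equal shares of 1/2 among Daichi, Emiko.
Daichi predeceased; the 1/2 allotted to Daichi's branch passes to Daichi's issue by representation.
The 1/2 is divided into 2 equal shares of 1/4 among Yori, Isamu.
Yori is living and takes 1/4.
Isamu predeceased; the 1/4 allotted to Isamu's branch passes to Isamu's issue by representation.
The 1/4 is divided into 3 equal shares of 1/12 among Yoshiko, Midori, Akira.
Yoshiko is living and takes 1/12.
Midori is living and takes 1/12.
Akira is living and takes 1/12.
Emiko predeceased; the 1/2 allotted to Emiko's branch passes to Emiko's issue by representation.
The 1/2 is divided into 2 equal shares of 1/4 among Hana, Noboru.
Hana is living and takes 1/4.
Noboru predeceased; the 1/4 allotted to Noboru's branch passes to Noboru's issue by representation.
Takeshi is the sole taker at this level and receives the full 1/4.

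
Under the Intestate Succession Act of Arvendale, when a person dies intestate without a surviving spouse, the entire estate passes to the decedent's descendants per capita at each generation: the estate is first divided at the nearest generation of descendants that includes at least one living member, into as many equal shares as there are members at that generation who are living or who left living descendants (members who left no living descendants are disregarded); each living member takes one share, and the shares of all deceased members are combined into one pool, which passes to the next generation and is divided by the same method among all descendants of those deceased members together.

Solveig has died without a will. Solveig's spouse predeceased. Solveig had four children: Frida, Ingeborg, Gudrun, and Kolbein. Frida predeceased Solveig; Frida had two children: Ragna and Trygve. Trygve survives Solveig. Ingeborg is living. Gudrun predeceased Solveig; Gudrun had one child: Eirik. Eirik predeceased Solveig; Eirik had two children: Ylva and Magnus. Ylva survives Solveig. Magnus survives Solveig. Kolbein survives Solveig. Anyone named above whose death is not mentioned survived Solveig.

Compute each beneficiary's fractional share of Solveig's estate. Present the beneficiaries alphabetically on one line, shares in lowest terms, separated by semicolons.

Ingeborg 1/4; Kolbein 1/4; Magnus 1/12; Ragna 1/6; Trygve 1/6; Ylva 1/12

There is no surviving spouse, so the entire estate passes to Solveig's descendants per capita at each generation.
At generation 1 (Frida, Ingeborg, Gudrun, Kolbein) there are 4 shares of (1)/4 = 1/4 each.
Living: Ingeborg and Kolbein — each takes 1/4.
Deceased: Frida and Gudrun. Their combined 1/2 is pooled and carried to generation 2.
At generation 2 (Ragna, Trygve, Eirik) there are 3 shares of (1/2)/3 = 1/6 each.
Living: Ragna and Trygve — each takes 1/6.
Deceased: Eirik. That 1/6 share is carried to generation 3.
At generation 3 (Ylva, Magnus) there are 2 shares of (1/6)/2 = 1/12 each.
Living: Ylva and Magnus — each takes 1/12.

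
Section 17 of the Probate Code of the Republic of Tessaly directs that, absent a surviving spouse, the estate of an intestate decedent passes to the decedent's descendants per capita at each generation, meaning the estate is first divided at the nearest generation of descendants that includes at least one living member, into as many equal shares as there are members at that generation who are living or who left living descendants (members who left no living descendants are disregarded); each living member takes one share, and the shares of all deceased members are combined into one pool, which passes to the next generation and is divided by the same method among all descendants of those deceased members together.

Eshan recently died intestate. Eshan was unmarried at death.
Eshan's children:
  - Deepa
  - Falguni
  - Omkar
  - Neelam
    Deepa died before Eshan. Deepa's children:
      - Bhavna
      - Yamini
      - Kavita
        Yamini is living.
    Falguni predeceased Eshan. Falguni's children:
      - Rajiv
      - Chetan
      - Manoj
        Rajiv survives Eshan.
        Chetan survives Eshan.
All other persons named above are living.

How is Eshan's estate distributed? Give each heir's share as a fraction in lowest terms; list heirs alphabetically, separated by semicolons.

Bhavna 1/12; Chetan 1/12; Kavita 1/12; Manoj 1/12; Neelam 1/4; Omkar 1/4; Rajiv 1/12; Yamini 1/12

There is no surviving spouse, so the entire estate passes to Eshan's descendants per capita at each generation.
At generation 1 (Deepa, Falguni, Omkar, Neelam) there are 4 shares of (1)/4 = 1/4 each.
Living: Omkar and Neelam — each takes 1/4.
Deceased: Deepa and Falguni. Their combined 1/2 is pooled and carried to generation 2.
At generation 2 (Bhavna, Yamini, Kavita, Rajiv, Chetan, Manoj) there are 6 shares of (1/2)/6 = 1/12 each.
Living: Bhavna, Yamini, Kavita, Rajiv, Chetan, and Manoj — each takes 1/12.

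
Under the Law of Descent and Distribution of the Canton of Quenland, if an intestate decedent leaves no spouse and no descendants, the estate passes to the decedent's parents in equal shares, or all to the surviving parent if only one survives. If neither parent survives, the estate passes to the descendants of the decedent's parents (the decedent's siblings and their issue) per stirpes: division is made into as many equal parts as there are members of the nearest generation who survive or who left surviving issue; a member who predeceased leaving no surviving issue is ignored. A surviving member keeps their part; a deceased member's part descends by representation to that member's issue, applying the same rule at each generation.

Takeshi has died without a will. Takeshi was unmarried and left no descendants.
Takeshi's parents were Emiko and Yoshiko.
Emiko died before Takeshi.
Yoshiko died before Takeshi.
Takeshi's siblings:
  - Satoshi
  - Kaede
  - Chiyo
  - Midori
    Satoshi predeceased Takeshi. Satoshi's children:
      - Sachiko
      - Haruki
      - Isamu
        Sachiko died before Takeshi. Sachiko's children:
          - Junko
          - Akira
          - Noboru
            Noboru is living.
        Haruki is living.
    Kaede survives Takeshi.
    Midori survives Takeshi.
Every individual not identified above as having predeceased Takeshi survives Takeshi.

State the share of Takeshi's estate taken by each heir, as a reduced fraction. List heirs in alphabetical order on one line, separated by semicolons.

Akira 1/36; Chiyo 1/4; Haruki 1/12; Isamu 1/12; Junko 1/36; Kaede 1/4; Midori 1/4; Noboru 1/36

Neither parent survives and there are no descendants, so the estate passes to Takeshi's siblings and their issue per stirpes.
The estate is divided into 4 equal shares of 1/4 among Satoshi, Kaede, Chiyo, Midori.
Satoshi predeceased; the 1/4 allotted to Satoshi's branch passes to Satoshi's issue by representation.
The 1/4 is divided into 3 equal shares of 1/12 among Sachiko, Haruki, Isamu.
Sachiko predeceased; the 1/12 allotted to Sachiko's branch passes to Sachiko's issue by representation.
The 1/12 is divided into 3 equal shares of 1/36 among Junko, Akira, Noboru.
Junko is living and takes 1/36.
Akira is living and takes 1/36.
Noboru is living and takes 1/36.
Haruki is living and takes 1/12.
Isamu is living and takes 1/12.
Kaede is living and takes 1/4.
Chiyo is living and takes 1/4.
Midori is living and takes 1/4.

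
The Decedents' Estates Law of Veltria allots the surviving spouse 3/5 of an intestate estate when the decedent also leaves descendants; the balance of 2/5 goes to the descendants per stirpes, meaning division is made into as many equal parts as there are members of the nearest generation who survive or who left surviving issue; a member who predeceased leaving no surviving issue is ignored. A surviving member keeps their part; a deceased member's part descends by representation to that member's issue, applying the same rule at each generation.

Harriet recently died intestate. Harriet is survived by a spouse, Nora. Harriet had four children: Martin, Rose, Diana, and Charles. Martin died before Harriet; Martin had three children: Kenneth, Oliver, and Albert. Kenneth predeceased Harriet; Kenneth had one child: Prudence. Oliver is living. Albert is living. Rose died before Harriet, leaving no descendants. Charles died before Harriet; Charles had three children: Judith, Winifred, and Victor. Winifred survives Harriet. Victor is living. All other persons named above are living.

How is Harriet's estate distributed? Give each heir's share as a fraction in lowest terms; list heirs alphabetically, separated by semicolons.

Albert 2/45; Diana 2/15; Judith 2/45; Nora 3/5; Oliver 2/45; Prudence 2/45; Victor 2/45; Winifred 2/45

Nora, as surviving spouse, takes 3/5.
The remaining 2/5 passes to Harriet's descendants per stirpes.
Rose left no surviving issue, so that branch lapses and is disregarded.
The 2/5 is divided into 3 equal shares of 2/15 among Martin, Diana, Charles.
Martin predeceased; the 2/15 allotted to Martin's branch passes to Martin's issue by representation.
The 2/15 is divided into 3 equal shares of 2/45 among Kenneth, Oliver, Albert.
Kenneth predeceased; the 2/45 allotted to Kenneth's branch passes to Kenneth's issue by representation.
Prudence is the sole taker at this level and receives the full 2/45.
Oliver is living and takes 2/45.
Albert is living and takes 2/45.
Diana is living and takes 2/15.
Charles predeceased; the 2/15 allotted to Charles's branch passes to Charles's issue by representation.
The 2/15 is divided into 3 equal shares of 2/45 among Judith, Winifred, Victor.
Judith is living and takes 2/45.
Winifred is living and takes 2/45.
Victor is living and takes 2/45.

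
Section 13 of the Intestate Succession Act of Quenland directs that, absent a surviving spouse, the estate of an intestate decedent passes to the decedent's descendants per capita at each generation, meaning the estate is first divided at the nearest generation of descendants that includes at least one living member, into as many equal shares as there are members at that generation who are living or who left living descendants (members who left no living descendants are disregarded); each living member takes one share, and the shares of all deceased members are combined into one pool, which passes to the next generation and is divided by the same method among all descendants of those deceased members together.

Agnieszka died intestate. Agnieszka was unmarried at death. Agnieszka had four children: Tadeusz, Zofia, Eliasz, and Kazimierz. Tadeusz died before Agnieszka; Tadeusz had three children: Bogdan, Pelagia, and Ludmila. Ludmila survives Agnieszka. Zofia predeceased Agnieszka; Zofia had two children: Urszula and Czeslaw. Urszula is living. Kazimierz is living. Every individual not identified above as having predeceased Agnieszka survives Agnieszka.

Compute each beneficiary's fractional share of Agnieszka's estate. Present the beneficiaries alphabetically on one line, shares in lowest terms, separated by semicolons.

Bogdan 1/10; Czeslaw 1/10; Eliasz 1/4; Kazimierz 1/4; Ludmila 1/10; Pelagia 1/10; Urszula 1/10

There is no surviving spouse, so the entire estate passes to Agnieszka's descendants per capita at each generation.
At generation 1 (Tadeusz, Zofia, Eliasz, Kazimierz) there are 4 shares of (1)/4 = 1/4 each.
Living: Eliasz and Kazimierz — each takes 1/4.
Deceased: Tadeusz and Zofia. Their combined 1/2 is pooled and carried to generation 2.
At generation 2 (Bogdan, Pelagia, Ludmila, Urszula, Czeslaw) there are 5 shares of (1/2)/5 = 1/10 each.
Living: Bogdan, Pelagia, Ludmila, Urszula, and Czeslaw — each takes 1/10.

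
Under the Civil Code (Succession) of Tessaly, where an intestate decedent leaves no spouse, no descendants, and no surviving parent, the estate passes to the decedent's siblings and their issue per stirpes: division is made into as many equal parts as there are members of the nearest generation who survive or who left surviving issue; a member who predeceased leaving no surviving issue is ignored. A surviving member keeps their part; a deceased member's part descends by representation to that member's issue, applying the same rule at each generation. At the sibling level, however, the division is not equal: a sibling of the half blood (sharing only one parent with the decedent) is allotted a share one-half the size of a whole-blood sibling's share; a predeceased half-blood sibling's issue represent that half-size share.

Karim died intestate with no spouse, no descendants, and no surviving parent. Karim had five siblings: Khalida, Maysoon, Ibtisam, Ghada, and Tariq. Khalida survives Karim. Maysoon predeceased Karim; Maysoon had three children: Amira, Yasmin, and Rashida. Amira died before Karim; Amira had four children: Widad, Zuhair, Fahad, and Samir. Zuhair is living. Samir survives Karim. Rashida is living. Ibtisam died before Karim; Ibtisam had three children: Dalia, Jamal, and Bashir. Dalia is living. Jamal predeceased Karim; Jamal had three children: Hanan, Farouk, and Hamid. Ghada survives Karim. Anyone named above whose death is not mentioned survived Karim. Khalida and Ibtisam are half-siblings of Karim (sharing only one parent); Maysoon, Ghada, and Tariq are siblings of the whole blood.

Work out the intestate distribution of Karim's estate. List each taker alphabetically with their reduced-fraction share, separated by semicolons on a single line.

Bashir 1/24; Dalia 1/24; Fahad 1/48; Farouk 1/72; Ghada 1/4; Hamid 1/72; Hanan 1/72; Khalida 1/8; Rashida 1/12; Samir 1/48; Tariq 1/4; Widad 1/48; Yasmin 1/12; Zuhair 1/48

No spouse, descendants, or parent survives, so the estate passes to Karim's siblings per stirpes.
Half-blood siblings count for one-half the weight of whole-blood siblings at the initial division.
Dividing 1 in proportion to weights (total weight 4): Khalida (weight 1/2) → 1/8; Maysoon (weight 1) → 1/4; Ibtisam (weight 1/2) → 1/8; Ghada (weight 1) → 1/4; Tariq (weight 1) → 1/4.
Khalida is living and takes 1/8.
Maysoon predeceased; the 1/4 allotted to Maysoon's branch passes to Maysoon's issue by representation.
The 1/4 is divided into 3 equal shares of 1/12 among Amira, Yasmin, Rashida.
Amira predeceased; the 1/12 allotted to Amira's branch passes to Amira's issue by representation.
The 1/12 is divided into 4 equal shares of 1/48 among Widad, Zuhair, Fahad, Samir.
Widad is living and takes 1/48.
Zuhair is living and takes 1/48.
Fahad is living and takes 1/48.
Samir is living and takes 1/48.
Yasmin is living and takes 1/12.
Rashida is living and takes 1/12.
Ibtisam predeceased; the 1/8 allotted to Ibtisam's branch passes to Ibtisam's issue by representation.
The 1/8 is divided into 3 equal shares of 1/24 among Dalia, Jamal, Bashir.
Dalia is living and takes 1/24.
Jamal predeceased; the 1/24 allotted to Jamal's branch passes to Jamal's issue by representation.
The 1/24 is divided into 3 equal shares of 1/72 among Hanan, Farouk, Hamid.
Hanan is living and takes 1/72.
Farouk is living and takes 1/72.
Hamid is living and takes 1/72.
Bashir is living and takes 1/24.
Ghada is living and takes 1/4.
Tariq is living and takes 1/4.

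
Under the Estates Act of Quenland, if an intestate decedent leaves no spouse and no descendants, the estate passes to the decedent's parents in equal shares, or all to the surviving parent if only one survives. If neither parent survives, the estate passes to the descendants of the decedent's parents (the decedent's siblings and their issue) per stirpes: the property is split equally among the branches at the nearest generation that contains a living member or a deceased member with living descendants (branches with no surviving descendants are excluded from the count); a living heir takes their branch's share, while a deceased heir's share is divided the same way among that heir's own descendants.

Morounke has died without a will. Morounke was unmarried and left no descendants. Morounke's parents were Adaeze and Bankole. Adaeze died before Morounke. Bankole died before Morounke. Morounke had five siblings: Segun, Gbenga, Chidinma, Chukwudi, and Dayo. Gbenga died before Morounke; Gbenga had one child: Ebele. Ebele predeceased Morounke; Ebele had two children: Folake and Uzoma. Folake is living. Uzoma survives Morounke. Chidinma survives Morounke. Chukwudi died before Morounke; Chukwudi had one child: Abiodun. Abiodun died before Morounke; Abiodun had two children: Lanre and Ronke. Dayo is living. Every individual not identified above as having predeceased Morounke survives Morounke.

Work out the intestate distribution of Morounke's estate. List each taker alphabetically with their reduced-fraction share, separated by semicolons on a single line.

Neither parent survives and there are no descendants, so the estate passes to Morounke's siblings and their issue per stirpes.
The estate is divided into 5 equal shares of 1/5 among Segun, Gbenga, Chidinma, Chukwudi, Dayo.
Segun is living and takes 1/5.
Gbenga predeceased; the 1/5 allotted to Gbenga's branch passes to Gbenga's issue by representation.
Ebele's line is the sole branch at this level, so the full 1/5 passes to Ebele's issue by representation.
The 1/5 is divided into 2 equal shares of 1/10 among Folake, Uzoma.
Folake is living and takes 1/10.
Uzoma is living and takes 1/10.
Chidinma is living and takes 1/5.
Chukwudi predeceased; the 1/5 allotted to Chukwudi's branch passes to Chukwudi's issue by representation.
Abiodun's line is the sole branch at this level, so the full 1/5 passes to Abiodun's issue by representation.
The 1/5 is divided into 2 equal shares of 1/10 among Lanre, Ronke.
Lanre is living and takes 1/10.
Ronke is living and takes 1/10.
Dayo is living and takes 1/5.

Chidinma 1/5; Dayo 1/5; Folake 1/10; Lanre 1/10; Ronke 1/10; Segun 1/5; Uzoma 1/10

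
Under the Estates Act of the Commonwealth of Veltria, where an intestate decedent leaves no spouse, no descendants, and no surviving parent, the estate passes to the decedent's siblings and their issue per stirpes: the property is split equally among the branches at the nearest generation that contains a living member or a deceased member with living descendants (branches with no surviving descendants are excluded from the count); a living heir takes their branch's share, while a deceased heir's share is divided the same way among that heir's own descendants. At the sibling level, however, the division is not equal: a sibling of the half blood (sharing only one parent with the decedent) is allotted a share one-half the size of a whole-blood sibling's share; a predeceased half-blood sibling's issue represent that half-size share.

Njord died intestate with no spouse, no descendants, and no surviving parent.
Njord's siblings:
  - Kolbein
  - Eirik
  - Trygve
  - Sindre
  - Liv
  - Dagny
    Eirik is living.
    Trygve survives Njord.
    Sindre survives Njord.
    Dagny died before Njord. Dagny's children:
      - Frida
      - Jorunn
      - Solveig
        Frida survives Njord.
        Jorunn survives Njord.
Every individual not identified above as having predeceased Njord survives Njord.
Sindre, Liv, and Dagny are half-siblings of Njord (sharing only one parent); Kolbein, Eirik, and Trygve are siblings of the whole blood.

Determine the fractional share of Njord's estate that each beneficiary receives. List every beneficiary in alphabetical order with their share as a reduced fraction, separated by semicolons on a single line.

Eirik 2/9; Frida 1/27; Jorunn 1/27; Kolbein 2/9; Liv 1/9; Sindre 1/9; Solveig 1/27; Trygve 2/9

No spouse, descendants, or parent survives, so the estate passes to Njord's siblings per stirpes.
Half-blood siblings count for one-half the weight of whole-blood siblings at the initial division.
Dividing 1 in proportion to weights (total weight 9/2): Kolbein (weight 1) → 2/9; Eirik (weight 1) → 2/9; Trygve (weight 1) → 2/9; Sindre (weight 1/2) → 1/9; Liv (weight 1/2) → 1/9; Dagny (weight 1/2) → 1/9.
Kolbein is living and takes 2/9.
Eirik is living and takes 2/9.
Trygve is living and takes 2/9.
Sindre is living and takes 1/9.
Liv is living and takes 1/9.
Dagny predeceased; the 1/9 allotted to Dagny's branch passes to Dagny's issue by representation.
The 1/9 is divided into 3 equal shares of 1/27 among Frida, Jorunn, Solveig.
Frida is living and takes 1/27.
Jorunn is living and takes 1/27.
Solveig is living and takes 1/27.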